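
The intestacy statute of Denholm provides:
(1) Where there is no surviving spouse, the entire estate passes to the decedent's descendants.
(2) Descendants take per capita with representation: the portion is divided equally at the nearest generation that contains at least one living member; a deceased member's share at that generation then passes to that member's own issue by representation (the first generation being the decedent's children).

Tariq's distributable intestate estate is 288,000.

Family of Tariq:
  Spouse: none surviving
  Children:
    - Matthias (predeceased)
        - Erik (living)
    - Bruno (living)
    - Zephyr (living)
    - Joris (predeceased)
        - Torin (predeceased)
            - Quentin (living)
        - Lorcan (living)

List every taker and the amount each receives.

Erik: 72,000; Bruno: 72,000; Zephyr: 72,000; Quentin: 36,000; Lorcan: 36,000

The entire 288,000 passes to the descendants.
That amount (288,000) is divided into 4 shares of 72,000: Bruno and Zephyr each take 72,000; Matthias's 72,000 share passes to Matthias's issue; Joris's 72,000 share passes to Joris's issue.
Matthias's share (72,000) passes entirely to Erik.
Joris's share (72,000) is divided into 2 shares of 36,000: Lorcan takes 36,000; Torin's 36,000 share passes to Torin's issue.
Torin's share (36,000) passes entirely to Quentin.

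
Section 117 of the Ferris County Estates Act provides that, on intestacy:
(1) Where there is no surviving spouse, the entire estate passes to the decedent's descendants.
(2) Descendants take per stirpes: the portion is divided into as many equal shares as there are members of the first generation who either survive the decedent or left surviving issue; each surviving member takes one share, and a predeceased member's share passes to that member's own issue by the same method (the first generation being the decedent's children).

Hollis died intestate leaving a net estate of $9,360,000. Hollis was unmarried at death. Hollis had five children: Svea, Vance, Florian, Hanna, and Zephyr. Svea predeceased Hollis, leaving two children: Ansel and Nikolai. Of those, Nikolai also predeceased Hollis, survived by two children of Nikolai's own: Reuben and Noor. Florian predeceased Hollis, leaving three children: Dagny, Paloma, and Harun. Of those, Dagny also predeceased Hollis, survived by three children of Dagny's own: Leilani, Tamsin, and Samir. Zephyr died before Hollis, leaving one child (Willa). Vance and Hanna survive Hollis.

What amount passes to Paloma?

The entire $9,360,000 passes to the descendants.
That amount ($9,360,000) is divided into 5 shares of $1,872,000: Vance and Hanna each take $1,872,000; Svea's $1,872,000 share passes to Svea's issue; Florian's $1,872,000 share passes to Florian's issue; Zephyr's $1,872,000 share passes to Zephyr's issue.
Svea's share ($1,872,000) is divided into 2 shares of $936,000: Ansel takes $936,000; Nikolai's $936,000 share passes to Nikolai's issue.
Nikolai's share ($936,000) is divided into 2 shares of $468,000: Reuben and Noor each take $468,000.
Florian's share ($1,872,000) is divided into 3 shares of $624,000: Paloma and Harun each take $624,000; Dagny's $624,000 share passes to Dagny's issue.
Dagny's share ($624,000) is divided into 3 shares of $208,000: Leilani, Tamsin, and Samir each take $208,000.
Zephyr's share ($1,872,000) passes entirely to Willa.

Paloma receives $624,000.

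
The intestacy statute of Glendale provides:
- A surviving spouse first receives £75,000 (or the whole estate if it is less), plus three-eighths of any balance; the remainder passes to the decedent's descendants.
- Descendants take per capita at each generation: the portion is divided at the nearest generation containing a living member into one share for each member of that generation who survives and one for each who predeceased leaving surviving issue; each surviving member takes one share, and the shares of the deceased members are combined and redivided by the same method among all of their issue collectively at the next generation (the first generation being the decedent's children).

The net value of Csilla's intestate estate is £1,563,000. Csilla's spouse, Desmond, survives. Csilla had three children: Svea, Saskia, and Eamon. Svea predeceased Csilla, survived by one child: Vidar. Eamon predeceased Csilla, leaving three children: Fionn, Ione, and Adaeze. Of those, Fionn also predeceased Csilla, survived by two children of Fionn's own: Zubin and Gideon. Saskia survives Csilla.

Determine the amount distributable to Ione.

Desmond first takes £75,000, leaving a balance of £1,488,000. Desmond then takes three-eighths of the balance (£558,000), for a total of £633,000. The remaining £930,000 passes to the descendants.
The descendants' portion (£930,000) is divided at the children's generation into 3 shares of £310,000. Saskia takes £310,000. The 2 shares of the deceased (Svea and Eamon) are combined into a pool of £620,000.
That pool (£620,000) is divided at the grandchildren's generation into 4 shares of £155,000. Vidar, Ione, and Adaeze each take £155,000. The remaining share for the deceased Fionn (£155,000) is carried to the next generation.
That pool (£155,000) is divided at the great-grandchildren's generation equally among Zubin and Gideon: £77,500 each.

Ione receives £155,000.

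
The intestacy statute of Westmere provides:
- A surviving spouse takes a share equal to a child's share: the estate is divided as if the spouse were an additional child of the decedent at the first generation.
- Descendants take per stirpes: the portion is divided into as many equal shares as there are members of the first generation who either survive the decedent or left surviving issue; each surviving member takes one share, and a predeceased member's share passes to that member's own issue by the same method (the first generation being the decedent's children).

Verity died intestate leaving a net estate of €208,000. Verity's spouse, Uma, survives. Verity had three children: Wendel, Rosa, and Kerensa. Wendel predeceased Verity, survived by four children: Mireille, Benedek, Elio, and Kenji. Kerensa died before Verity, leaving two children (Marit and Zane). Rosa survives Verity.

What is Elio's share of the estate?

Elio receives €13,000.

The spouse counts as an additional share at the children's level, so there are 4 primary shares of €52,000. Uma takes one such share (€52,000).
The children's combined portion (€156,000) is divided into 3 shares of €52,000: Rosa takes €52,000; Wendel's €52,000 share passes to Wendel's issue; Kerensa's €52,000 share passes to Kerensa's issue.
Wendel's share (€52,000) is divided into 4 shares of €13,000: Mireille, Benedek, Elio, and Kenji each take €13,000.
Kerensa's share (€52,000) is divided into 2 shares of €26,000: Marit and Zane each take €26,000.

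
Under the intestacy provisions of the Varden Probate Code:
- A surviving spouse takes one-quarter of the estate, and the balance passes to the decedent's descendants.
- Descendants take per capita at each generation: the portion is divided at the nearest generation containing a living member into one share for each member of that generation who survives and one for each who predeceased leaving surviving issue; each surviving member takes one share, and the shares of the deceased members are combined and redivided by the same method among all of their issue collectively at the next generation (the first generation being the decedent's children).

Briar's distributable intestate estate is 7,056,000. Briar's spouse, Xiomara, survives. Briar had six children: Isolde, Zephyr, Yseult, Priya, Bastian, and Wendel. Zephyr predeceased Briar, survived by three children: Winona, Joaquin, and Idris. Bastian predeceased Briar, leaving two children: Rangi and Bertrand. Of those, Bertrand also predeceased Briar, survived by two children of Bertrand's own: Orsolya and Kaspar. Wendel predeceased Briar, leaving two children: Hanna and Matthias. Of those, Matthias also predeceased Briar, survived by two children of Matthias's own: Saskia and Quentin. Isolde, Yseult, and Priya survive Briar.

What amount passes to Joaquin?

Xiomara takes one-quarter of 7,056,000 = 1,764,000. The remaining 5,292,000 passes to the descendants.
The descendants' portion (5,292,000) is divided at the children's generation into 6 shares of 882,000. Isolde, Yseult, and Priya each take 882,000. The 3 shares of the deceased (Zephyr, Bastian, and Wendel) are combined into a pool of 2,646,000.
That pool (2,646,000) is divided at the grandchildren's generation into 7 shares of 378,000. Winona, Joaquin, Idris, Rangi, and Hanna each take 378,000. The 2 shares of the deceased (Bertrand and Matthias) are combined into a pool of 756,000.
That pool (756,000) is divided at the great-grandchildren's generation equally among Orsolya, Kaspar, Saskia, and Quentin: 189,000 each.

Joaquin receives 378,000.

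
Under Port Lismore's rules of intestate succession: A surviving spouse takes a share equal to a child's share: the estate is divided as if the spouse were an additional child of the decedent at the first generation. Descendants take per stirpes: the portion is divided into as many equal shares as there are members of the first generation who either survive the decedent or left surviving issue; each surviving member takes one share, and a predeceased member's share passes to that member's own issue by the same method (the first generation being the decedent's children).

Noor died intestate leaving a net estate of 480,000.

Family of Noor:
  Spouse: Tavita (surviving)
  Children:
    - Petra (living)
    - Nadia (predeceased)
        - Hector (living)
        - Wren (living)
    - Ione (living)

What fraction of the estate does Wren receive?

The spouse counts as an additional share at the children's level, so there are 4 primary shares of 120,000. Tavita takes one such share (120,000).
The children's combined portion (360,000) is divided into 3 shares of 120,000: Petra and Ione each take 120,000; Nadia's 120,000 share passes to Nadia's issue.
Nadia's share (120,000) is divided into 2 shares of 60,000: Hector and Wren each take 60,000.

Wren receives 1/8 of the estate.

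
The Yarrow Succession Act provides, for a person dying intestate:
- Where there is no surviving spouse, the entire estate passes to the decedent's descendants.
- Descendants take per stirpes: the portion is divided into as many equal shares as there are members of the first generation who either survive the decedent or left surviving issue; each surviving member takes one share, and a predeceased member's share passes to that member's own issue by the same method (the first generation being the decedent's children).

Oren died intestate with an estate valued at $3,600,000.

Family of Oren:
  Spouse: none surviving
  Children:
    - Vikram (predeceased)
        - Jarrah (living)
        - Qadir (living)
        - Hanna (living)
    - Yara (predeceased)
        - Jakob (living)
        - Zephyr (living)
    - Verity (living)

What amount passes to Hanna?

Hanna receives $400,000.

The entire $3,600,000 passes to the descendants.
That amount ($3,600,000) is divided into 3 shares of $1,200,000: Verity takes $1,200,000; Vikram's $1,200,000 share passes to Vikram's issue; Yara's $1,200,000 share passes to Yara's issue.
Vikram's share ($1,200,000) is divided into 3 shares of $400,000: Jarrah, Qadir, and Hanna each take $400,000.
Yara's share ($1,200,000) is divided into 2 shares of $600,000: Jakob and Zephyr each take $600,000.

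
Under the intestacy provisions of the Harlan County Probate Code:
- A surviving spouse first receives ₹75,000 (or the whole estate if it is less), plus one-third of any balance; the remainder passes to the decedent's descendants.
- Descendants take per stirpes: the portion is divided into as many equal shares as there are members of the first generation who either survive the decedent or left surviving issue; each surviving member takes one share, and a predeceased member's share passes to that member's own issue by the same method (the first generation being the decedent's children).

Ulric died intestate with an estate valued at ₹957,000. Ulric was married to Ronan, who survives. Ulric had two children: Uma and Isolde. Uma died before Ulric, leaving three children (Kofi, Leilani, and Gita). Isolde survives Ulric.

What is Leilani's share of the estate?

Leilani receives ₹98,000.

Ronan first takes ₹75,000, leaving a balance of ₹882,000. Ronan then takes one-third of the balance (₹294,000), for a total of ₹369,000. The remaining ₹588,000 passes to the descendants.
The descendants' portion (₹588,000) is divided into 2 shares of ₹294,000: Isolde takes ₹294,000; Uma's ₹294,000 share passes to Uma's issue.
Uma's share (₹294,000) is divided into 3 shares of ₹98,000: Kofi, Leilani, and Gita each take ₹98,000.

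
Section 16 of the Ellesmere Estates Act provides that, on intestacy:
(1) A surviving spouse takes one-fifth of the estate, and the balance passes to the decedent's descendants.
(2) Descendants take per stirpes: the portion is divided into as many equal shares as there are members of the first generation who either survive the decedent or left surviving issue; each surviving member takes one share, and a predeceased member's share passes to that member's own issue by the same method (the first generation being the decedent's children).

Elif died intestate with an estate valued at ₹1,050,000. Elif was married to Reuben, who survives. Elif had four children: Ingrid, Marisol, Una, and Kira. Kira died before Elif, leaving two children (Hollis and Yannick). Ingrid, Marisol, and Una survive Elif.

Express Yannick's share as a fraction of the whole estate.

Reuben takes one-fifth of ₹1,050,000 = ₹210,000. The remaining ₹840,000 passes to the descendants.
The descendants' portion (₹840,000) is divided into 4 shares of ₹210,000: Ingrid, Marisol, and Una each take ₹210,000; Kira's ₹210,000 share passes to Kira's issue.
Kira's share (₹210,000) is divided into 2 shares of ₹105,000: Hollis and Yannick each take ₹105,000.

Yannick receives 1/10 of the estate.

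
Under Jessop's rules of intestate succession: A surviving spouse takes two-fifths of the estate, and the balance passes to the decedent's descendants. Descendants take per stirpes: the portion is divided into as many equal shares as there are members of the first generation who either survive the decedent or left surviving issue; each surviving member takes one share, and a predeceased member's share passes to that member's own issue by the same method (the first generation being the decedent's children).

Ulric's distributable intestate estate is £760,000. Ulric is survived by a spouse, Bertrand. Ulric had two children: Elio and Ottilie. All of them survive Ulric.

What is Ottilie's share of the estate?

Bertrand takes two-fifths of £760,000 = £304,000. The remaining £456,000 passes to the descendants.
The descendants' portion (£456,000) is divided into 2 shares of £228,000: Elio and Ottilie each take £228,000.

Ottilie receives £228,000.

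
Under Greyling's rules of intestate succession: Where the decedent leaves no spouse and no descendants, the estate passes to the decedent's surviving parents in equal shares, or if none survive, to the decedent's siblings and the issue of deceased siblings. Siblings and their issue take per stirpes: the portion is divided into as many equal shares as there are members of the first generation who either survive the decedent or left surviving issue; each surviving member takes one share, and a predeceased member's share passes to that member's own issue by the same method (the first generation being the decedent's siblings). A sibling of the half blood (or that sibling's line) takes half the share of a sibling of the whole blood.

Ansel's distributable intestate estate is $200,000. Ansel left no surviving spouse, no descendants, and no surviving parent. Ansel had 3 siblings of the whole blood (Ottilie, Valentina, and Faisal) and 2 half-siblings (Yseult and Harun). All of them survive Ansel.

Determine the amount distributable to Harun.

Harun receives $25,000.

The entire $200,000 passes to the siblings and their issue.
Counting each half-blood sibling's line as half a unit, there are 4 units in $200,000, so one unit is $50,000. Whole-blood lines (Ottilie, Valentina, and Faisal) take $50,000 each; half-blood lines (Yseult and Harun) take $25,000 each.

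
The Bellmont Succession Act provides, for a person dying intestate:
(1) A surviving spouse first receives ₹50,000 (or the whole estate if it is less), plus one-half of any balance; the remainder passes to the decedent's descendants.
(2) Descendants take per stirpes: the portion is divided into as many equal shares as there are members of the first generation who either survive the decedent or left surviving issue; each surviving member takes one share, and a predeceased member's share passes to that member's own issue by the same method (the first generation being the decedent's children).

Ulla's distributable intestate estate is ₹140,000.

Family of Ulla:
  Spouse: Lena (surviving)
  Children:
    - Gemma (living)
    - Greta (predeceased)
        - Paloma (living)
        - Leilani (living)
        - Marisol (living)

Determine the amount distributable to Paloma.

Lena first takes ₹50,000, leaving a balance of ₹90,000. Lena then takes one-half of the balance (₹45,000), for a total of ₹95,000. The remaining ₹45,000 passes to the descendants.
The descendants' portion (₹45,000) is divided into 2 shares of ₹22,500: Gemma takes ₹22,500; Greta's ₹22,500 share passes to Greta's issue.
Greta's share (₹22,500) is divided into 3 shares of ₹7,500: Paloma, Leilani, and Marisol each take ₹7,500.

Paloma receives ₹7,500.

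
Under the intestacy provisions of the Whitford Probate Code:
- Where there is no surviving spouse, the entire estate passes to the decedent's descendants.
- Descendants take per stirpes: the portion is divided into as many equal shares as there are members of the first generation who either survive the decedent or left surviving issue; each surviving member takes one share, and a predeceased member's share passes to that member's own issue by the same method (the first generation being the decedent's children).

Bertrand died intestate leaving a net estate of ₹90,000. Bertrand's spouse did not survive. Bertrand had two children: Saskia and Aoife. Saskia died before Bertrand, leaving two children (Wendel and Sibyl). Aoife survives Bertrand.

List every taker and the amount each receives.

The entire ₹90,000 passes to the descendants.
That amount (₹90,000) is divided into 2 shares of ₹45,000: Aoife takes ₹45,000; Saskia's ₹45,000 share passes to Saskia's issue.
Saskia's share (₹45,000) is divided into 2 shares of ₹22,500: Wendel and Sibyl each take ₹22,500.

Wendel: ₹22,500; Sibyl: ₹22,500; Aoife: ₹45,000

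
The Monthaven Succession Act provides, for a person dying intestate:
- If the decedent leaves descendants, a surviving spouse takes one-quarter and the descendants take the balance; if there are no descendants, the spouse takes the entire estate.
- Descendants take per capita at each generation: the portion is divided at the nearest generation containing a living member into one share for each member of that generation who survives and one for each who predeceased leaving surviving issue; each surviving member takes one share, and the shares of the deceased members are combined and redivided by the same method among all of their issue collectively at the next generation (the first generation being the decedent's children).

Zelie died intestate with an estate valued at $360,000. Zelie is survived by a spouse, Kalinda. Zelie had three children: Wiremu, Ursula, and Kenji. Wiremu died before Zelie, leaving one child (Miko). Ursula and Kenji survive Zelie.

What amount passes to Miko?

Miko receives $90,000.

Kalinda takes one-quarter of $360,000 = $90,000. The remaining $270,000 passes to the descendants.
The descendants' portion ($270,000) is divided at the children's generation into 3 shares of $90,000. Ursula and Kenji each take $90,000. The remaining share for the deceased Wiremu ($90,000) is carried to the next generation.
That pool ($90,000) passes entirely to Miko, the sole taker at the grandchildren's generation.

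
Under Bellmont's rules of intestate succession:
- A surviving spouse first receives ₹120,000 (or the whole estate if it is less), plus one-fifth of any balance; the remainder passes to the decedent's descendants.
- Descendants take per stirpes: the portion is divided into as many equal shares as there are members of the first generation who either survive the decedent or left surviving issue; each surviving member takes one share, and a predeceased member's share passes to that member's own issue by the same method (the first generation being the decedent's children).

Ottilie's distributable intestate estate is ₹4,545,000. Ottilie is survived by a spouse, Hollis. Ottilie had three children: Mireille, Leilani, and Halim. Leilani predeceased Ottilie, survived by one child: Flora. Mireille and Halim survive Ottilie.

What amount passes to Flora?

Flora receives ₹1,180,000.

Hollis first takes ₹120,000, leaving a balance of ₹4,425,000. Hollis then takes one-fifth of the balance (₹885,000), for a total of ₹1,005,000. The remaining ₹3,540,000 passes to the descendants.
The descendants' portion (₹3,540,000) is divided into 3 shares of ₹1,180,000: Mireille and Halim each take ₹1,180,000; Leilani's ₹1,180,000 share passes to Leilani's issue.
Leilani's share (₹1,180,000) passes entirely to Flora.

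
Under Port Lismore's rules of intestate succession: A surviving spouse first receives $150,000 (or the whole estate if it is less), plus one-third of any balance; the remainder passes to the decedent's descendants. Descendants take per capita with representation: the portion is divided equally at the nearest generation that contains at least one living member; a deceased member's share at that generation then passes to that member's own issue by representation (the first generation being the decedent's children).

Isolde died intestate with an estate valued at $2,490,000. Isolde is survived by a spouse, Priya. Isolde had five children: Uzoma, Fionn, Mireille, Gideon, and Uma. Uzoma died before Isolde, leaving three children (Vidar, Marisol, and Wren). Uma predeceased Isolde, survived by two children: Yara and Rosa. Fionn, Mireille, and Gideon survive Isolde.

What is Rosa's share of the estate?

Rosa receives $156,000.

Priya first takes $150,000, leaving a balance of $2,340,000. Priya then takes one-third of the balance ($780,000), for a total of $930,000. The remaining $1,560,000 passes to the descendants.
The descendants' portion ($1,560,000) is divided into 5 shares of $312,000: Fionn, Mireille, and Gideon each take $312,000; Uzoma's $312,000 share passes to Uzoma's issue; Uma's $312,000 share passes to Uma's issue.
Uzoma's share ($312,000) is divided into 3 shares of $104,000: Vidar, Marisol, and Wren each take $104,000.
Uma's share ($312,000) is divided into 2 shares of $156,000: Yara and Rosa each take $156,000.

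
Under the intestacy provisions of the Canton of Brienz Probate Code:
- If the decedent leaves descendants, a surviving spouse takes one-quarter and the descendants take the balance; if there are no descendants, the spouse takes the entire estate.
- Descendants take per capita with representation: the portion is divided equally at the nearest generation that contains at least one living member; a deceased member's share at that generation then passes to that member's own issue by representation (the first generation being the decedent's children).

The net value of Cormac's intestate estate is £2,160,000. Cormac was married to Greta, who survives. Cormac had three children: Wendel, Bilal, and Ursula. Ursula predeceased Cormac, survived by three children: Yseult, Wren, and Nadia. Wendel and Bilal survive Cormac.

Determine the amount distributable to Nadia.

Greta takes one-quarter of £2,160,000 = £540,000. The remaining £1,620,000 passes to the descendants.
The descendants' portion (£1,620,000) is divided into 3 shares of £540,000: Wendel and Bilal each take £540,000; Ursula's £540,000 share passes to Ursula's issue.
Ursula's share (£540,000) is divided into 3 shares of £180,000: Yseult, Wren, and Nadia each take £180,000.

Nadia receives £180,000.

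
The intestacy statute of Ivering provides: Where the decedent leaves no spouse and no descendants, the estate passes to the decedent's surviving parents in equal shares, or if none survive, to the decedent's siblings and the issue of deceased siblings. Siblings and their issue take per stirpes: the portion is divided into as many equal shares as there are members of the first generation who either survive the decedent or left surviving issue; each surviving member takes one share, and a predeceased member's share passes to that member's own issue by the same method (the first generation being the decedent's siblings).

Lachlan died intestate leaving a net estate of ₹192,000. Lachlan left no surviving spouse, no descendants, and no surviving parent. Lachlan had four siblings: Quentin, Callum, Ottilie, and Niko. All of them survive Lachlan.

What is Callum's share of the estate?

The entire ₹192,000 passes to the siblings and their issue.
That amount (₹192,000) is divided into 4 shares of ₹48,000: Quentin, Callum, Ottilie, and Niko each take ₹48,000.

Callum receives ₹48,000.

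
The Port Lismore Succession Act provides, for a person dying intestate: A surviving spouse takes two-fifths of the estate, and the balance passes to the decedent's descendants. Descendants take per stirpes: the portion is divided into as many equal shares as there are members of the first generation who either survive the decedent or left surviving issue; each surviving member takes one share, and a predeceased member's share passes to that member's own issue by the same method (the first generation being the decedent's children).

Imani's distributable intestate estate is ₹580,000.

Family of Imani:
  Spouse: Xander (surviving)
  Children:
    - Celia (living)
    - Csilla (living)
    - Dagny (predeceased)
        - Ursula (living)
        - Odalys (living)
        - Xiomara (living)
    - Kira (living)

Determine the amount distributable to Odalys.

Xander takes two-fifths of ₹580,000 = ₹232,000. The remaining ₹348,000 passes to the descendants.
The descendants' portion (₹348,000) is divided into 4 shares of ₹87,000: Celia, Csilla, and Kira each take ₹87,000; Dagny's ₹87,000 share passes to Dagny's issue.
Dagny's share (₹87,000) is divided into 3 shares of ₹29,000: Ursula, Odalys, and Xiomara each take ₹29,000.

Odalys receives ₹29,000.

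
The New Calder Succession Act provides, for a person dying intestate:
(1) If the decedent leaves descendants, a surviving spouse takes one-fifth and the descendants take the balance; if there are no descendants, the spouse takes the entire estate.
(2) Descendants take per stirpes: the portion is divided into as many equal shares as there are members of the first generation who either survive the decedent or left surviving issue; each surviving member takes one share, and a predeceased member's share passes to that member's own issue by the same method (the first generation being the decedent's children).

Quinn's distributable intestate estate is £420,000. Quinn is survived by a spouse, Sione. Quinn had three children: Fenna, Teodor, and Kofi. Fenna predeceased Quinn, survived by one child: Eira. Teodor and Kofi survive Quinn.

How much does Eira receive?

Eira receives £112,000.

Sione takes one-fifth of £420,000 = £84,000. The remaining £336,000 passes to the descendants.
The descendants' portion (£336,000) is divided into 3 shares of £112,000: Teodor and Kofi each take £112,000; Fenna's £112,000 share passes to Fenna's issue.
Fenna's share (£112,000) passes entirely to Eira.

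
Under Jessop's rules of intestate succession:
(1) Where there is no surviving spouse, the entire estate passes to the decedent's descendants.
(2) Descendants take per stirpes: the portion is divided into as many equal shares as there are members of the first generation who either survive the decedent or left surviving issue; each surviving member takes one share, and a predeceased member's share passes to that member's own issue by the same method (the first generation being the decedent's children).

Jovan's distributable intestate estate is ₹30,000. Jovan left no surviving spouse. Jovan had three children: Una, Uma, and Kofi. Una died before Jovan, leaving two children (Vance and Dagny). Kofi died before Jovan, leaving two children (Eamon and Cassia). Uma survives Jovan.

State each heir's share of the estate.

Vance: ₹5,000; Dagny: ₹5,000; Uma: ₹10,000; Eamon: ₹5,000; Cassia: ₹5,000

The entire ₹30,000 passes to the descendants.
That amount (₹30,000) is divided into 3 shares of ₹10,000: Uma takes ₹10,000; Una's ₹10,000 share passes to Una's issue; Kofi's ₹10,000 share passes to Kofi's issue.
Una's share (₹10,000) is divided into 2 shares of ₹5,000: Vance and Dagny each take ₹5,000.
Kofi's share (₹10,000) is divided into 2 shares of ₹5,000: Eamon and Cassia each take ₹5,000.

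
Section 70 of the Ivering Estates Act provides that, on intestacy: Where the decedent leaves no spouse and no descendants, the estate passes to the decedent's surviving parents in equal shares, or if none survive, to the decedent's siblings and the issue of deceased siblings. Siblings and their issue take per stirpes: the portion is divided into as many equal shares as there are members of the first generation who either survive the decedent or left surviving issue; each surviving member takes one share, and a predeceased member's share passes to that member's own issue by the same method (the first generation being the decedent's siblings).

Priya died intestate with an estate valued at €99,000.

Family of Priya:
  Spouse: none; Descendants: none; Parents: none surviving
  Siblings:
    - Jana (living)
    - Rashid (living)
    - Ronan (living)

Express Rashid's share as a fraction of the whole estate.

The entire €99,000 passes to the siblings and their issue.
That amount (€99,000) is divided into 3 shares of €33,000: Jana, Rashid, and Ronan each take €33,000.

Rashid receives 1/3 of the estate.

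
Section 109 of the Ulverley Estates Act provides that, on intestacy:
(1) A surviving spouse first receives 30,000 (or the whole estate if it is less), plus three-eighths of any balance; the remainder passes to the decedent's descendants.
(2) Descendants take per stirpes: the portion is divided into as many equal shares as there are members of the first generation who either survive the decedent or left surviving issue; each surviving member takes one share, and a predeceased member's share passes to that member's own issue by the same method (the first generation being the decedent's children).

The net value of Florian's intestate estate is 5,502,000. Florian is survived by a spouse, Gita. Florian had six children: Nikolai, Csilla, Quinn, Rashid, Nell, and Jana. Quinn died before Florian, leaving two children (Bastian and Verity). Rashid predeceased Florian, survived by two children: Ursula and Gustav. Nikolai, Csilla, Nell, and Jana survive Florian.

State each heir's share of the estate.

Gita: 2,082,000; Nikolai: 570,000; Csilla: 570,000; Bastian: 285,000; Verity: 285,000; Ursula: 285,000; Gustav: 285,000; Nell: 570,000; Jana: 570,000

Gita first takes 30,000, leaving a balance of 5,472,000. Gita then takes three-eighths of the balance (2,052,000), for a total of 2,082,000. The remaining 3,420,000 passes to the descendants.
The descendants' portion (3,420,000) is divided into 6 shares of 570,000: Nikolai, Csilla, Nell, and Jana each take 570,000; Quinn's 570,000 share passes to Quinn's issue; Rashid's 570,000 share passes to Rashid's issue.
Quinn's share (570,000) is divided into 2 shares of 285,000: Bastian and Verity each take 285,000.
Rashid's share (570,000) is divided into 2 shares of 285,000: Ursula and Gustav each take 285,000.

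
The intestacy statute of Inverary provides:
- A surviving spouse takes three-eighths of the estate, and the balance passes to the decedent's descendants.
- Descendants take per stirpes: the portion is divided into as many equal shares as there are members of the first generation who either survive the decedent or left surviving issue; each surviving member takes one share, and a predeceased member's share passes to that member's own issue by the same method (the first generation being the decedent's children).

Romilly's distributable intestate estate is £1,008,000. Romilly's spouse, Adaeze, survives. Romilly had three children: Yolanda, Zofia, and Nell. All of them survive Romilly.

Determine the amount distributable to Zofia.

Zofia receives £210,000.

Adaeze takes three-eighths of £1,008,000 = £378,000. The remaining £630,000 passes to the descendants.
The descendants' portion (£630,000) is divided into 3 shares of £210,000: Yolanda, Zofia, and Nell each take £210,000.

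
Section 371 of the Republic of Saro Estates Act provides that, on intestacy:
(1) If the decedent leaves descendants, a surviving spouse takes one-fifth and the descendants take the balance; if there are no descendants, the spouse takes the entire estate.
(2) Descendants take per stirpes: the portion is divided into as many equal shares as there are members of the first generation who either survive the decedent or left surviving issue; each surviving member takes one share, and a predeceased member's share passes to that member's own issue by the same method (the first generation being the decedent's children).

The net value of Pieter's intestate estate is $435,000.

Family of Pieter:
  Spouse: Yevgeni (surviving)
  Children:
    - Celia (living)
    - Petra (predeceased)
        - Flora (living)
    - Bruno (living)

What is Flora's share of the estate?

Yevgeni takes one-fifth of $435,000 = $87,000. The remaining $348,000 passes to the descendants.
The descendants' portion ($348,000) is divided into 3 shares of $116,000: Celia and Bruno each take $116,000; Petra's $116,000 share passes to Petra's issue.
Petra's share ($116,000) passes entirely to Flora.

Flora receives $116,000.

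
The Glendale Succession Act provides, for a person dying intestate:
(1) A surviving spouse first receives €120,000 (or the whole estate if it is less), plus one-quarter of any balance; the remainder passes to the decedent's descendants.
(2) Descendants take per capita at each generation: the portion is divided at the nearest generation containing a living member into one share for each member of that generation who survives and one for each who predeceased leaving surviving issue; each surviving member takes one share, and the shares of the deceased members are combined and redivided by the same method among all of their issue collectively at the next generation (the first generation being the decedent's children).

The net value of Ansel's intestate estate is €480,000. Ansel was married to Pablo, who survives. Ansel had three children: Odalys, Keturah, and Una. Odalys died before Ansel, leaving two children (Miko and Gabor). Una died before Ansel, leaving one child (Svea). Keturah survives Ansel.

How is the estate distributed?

Pablo first takes €120,000, leaving a balance of €360,000. Pablo then takes one-quarter of the balance (€90,000), for a total of €210,000. The remaining €270,000 passes to the descendants.
The descendants' portion (€270,000) is divided at the children's generation into 3 shares of €90,000. Keturah takes €90,000. The 2 shares of the deceased (Odalys and Una) are combined into a pool of €180,000.
That pool (€180,000) is divided at the grandchildren's generation equally among Miko, Gabor, and Svea: €60,000 each.

Pablo: €210,000; Miko: €60,000; Gabor: €60,000; Keturah: €90,000; Svea: €60,000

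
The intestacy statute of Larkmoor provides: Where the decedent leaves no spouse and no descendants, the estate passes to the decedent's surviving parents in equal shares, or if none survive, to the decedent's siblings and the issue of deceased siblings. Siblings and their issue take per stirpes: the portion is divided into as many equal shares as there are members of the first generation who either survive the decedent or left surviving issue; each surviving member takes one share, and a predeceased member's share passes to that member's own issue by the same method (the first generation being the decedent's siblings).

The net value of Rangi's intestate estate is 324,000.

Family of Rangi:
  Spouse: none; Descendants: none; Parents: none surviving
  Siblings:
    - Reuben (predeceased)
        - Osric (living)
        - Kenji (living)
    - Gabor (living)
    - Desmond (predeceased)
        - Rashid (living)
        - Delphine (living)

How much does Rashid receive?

The entire 324,000 passes to the siblings and their issue.
That amount (324,000) is divided into 3 shares of 108,000: Gabor takes 108,000; Reuben's 108,000 share passes to Reuben's issue; Desmond's 108,000 share passes to Desmond's issue.
Reuben's share (108,000) is divided into 2 shares of 54,000: Osric and Kenji each take 54,000.
Desmond's share (108,000) is divided into 2 shares of 54,000: Rashid and Delphine each take 54,000.

Rashid receives 54,000.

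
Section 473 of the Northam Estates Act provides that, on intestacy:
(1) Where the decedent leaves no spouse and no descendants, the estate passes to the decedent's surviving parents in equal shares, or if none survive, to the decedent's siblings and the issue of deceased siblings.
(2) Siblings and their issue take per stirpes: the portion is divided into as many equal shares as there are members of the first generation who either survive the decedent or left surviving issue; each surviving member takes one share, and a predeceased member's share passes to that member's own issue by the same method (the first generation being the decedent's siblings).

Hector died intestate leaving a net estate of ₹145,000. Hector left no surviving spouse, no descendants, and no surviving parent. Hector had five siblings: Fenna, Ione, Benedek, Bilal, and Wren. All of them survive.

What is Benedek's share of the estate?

The entire ₹145,000 passes to the siblings and their issue.
That amount (₹145,000) is divided into 5 shares of ₹29,000: Fenna, Ione, Benedek, Bilal, and Wren each take ₹29,000.

Benedek receives ₹29,000.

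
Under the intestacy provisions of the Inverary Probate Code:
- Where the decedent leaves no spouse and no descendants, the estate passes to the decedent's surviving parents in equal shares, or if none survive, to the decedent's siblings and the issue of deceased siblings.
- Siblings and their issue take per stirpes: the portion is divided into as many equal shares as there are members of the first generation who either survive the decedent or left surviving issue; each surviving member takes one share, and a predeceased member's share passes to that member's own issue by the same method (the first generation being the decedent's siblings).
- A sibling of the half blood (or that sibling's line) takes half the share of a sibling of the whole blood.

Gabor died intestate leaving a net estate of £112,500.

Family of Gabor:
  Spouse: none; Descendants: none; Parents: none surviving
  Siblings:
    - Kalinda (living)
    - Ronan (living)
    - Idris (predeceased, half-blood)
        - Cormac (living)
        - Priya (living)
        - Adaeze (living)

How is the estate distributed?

Kalinda: £45,000; Ronan: £45,000; Cormac: £7,500; Priya: £7,500; Adaeze: £7,500

The entire £112,500 passes to the siblings and their issue.
Counting each half-blood sibling's line as half a unit, there are 5/2 units in £112,500, so one unit is £45,000. Whole-blood lines (Kalinda and Ronan) take £45,000 each; half-blood lines (Idris) take £22,500 each.
Idris's share (£22,500) is divided into 3 shares of £7,500: Cormac, Priya, and Adaeze each take £7,500.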